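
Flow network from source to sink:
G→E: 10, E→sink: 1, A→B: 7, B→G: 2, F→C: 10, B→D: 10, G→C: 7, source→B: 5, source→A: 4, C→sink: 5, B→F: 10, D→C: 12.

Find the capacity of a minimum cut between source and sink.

6

Max flow = 6 (via 2 augmenting paths).
In the residual at optimum, the set reachable from source is {A, B, C, D, E, F, G, source}.
Cut edges: C→sink (cap 5), E→sink (cap 1). Sum = 6.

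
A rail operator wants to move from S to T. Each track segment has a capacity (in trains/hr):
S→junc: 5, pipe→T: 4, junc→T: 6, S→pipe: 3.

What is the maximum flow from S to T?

Augment S→pipe→T: bottleneck 3. Total 3.
Augment S→junc→T: bottleneck 5. Total 8.
No augmenting path remains in the residual graph.

8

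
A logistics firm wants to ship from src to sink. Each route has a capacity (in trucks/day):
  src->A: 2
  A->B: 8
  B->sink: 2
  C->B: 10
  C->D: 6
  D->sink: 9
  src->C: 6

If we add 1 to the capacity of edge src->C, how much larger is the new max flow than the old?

Original max flow = 8.
Even with extra capacity on src->C, another cut of capacity 8 remains binding.
New max flow = 8. Increase = 0.

0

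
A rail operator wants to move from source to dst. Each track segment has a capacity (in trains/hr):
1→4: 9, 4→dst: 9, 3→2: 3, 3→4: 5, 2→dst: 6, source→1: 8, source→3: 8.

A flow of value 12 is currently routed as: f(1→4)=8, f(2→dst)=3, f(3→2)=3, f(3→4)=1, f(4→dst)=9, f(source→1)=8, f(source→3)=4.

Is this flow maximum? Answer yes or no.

Yes

Residual reachable from source: {1, 3, 4, source}; dst is not reachable.
Saturated cut: 3→2, 4→dst with total capacity 12 = current flow value. Flow is maximum.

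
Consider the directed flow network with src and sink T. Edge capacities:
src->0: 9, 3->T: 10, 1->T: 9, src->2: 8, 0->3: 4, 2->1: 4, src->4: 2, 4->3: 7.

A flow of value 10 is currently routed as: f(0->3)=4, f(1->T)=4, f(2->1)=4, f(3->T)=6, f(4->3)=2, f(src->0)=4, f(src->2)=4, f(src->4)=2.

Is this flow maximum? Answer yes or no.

Yes

Residual reachable from src: {0, 2, src}; T is not reachable.
Saturated cut: src->4, 2->1, 0->3 with total capacity 10 = current flow value. Flow is maximum.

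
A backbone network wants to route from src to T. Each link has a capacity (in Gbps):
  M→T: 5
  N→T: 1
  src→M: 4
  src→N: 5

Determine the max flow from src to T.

Augment src→N→T: bottleneck 1. Total 1.
Augment src→M→T: bottleneck 4. Total 5.
No augmenting path remains in the residual graph.

5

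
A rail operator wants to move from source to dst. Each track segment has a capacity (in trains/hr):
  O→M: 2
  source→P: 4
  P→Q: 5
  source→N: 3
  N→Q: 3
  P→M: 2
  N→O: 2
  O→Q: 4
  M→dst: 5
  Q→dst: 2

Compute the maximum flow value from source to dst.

6

Augment source→N→Q→dst: bottleneck 2. Total 2.
Augment source→P→M→dst: bottleneck 2. Total 4.
Augment source→N→O→M→dst: bottleneck 1. Total 5.
Augment source→P→Q→N→O→M→dst: bottleneck 1. Total 6.
No augmenting path remains in the residual graph.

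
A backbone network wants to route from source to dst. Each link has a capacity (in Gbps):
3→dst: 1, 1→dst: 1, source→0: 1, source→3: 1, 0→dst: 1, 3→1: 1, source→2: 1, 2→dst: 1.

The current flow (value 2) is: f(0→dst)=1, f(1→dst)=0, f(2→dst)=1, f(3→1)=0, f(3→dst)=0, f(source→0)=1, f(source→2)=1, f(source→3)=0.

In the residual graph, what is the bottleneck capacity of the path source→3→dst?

Residual capacities along the path: source→3: 1, 3→dst: 1.
Minimum is 1.

1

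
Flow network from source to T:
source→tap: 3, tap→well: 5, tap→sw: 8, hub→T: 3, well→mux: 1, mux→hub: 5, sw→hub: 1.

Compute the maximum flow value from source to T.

Augment source→tap→sw→hub→T: bottleneck 1. Total 1.
Augment source→tap→well→mux→hub→T: bottleneck 1. Total 2.
No augmenting path remains in the residual graph.

2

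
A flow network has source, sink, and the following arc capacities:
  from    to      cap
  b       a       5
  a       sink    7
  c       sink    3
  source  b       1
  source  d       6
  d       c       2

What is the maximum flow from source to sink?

Augment source→d→c→sink: bottleneck 2. Total 2.
Augment source→b→a→sink: bottleneck 1. Total 3.
No augmenting path remains in the residual graph.

3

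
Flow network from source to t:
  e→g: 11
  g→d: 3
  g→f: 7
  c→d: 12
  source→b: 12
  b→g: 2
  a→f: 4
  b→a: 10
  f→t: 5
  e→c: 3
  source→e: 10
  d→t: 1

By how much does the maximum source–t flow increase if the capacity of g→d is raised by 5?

0

Original max flow = 6.
Edge g→d does not cross the min cut (source side {a, b, c, d, e, f, g, source}), so extra capacity there cannot help.
New max flow = 6. Increase = 0.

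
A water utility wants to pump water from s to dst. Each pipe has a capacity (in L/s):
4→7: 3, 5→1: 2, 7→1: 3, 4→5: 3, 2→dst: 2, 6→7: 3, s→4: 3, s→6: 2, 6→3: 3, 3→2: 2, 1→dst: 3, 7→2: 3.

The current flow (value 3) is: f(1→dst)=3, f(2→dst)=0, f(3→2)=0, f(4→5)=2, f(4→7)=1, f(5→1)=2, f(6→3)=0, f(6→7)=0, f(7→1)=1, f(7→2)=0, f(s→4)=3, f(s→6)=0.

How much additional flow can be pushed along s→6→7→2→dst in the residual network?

Residual capacities along the path: s→6: 2, 6→7: 3, 7→2: 3, 2→dst: 2.
Minimum is 2.

2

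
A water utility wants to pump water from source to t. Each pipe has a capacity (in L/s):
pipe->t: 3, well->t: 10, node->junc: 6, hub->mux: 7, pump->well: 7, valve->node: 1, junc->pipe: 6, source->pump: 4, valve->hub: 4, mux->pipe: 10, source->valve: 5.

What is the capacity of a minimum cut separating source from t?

Max flow = 7 (via 2 augmenting paths).
In the residual at optimum, the set reachable from source is {hub, junc, mux, node, pipe, source, valve}.
Cut edges: source->pump (cap 4), pipe->t (cap 3). Sum = 7.

7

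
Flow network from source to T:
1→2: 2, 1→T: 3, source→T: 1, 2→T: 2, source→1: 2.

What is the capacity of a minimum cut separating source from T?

3

Max flow = 3 (via 2 augmenting paths).
In the residual at optimum, the set reachable from source is {source}.
Cut edges: source→1 (cap 2), source→T (cap 1). Sum = 3.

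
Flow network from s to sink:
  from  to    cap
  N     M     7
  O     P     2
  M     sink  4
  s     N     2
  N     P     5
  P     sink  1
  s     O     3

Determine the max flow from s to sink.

3

Augment s->O->P->sink: bottleneck 1. Total 1.
Augment s->N->M->sink: bottleneck 2. Total 3.
No augmenting path remains in the residual graph.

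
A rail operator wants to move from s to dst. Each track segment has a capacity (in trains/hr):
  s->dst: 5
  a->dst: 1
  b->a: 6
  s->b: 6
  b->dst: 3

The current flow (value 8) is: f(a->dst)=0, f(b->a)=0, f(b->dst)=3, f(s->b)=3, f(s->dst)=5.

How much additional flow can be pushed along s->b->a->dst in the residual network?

Residual capacities along the path: s->b: 3, b->a: 6, a->dst: 1.
Minimum is 1.

1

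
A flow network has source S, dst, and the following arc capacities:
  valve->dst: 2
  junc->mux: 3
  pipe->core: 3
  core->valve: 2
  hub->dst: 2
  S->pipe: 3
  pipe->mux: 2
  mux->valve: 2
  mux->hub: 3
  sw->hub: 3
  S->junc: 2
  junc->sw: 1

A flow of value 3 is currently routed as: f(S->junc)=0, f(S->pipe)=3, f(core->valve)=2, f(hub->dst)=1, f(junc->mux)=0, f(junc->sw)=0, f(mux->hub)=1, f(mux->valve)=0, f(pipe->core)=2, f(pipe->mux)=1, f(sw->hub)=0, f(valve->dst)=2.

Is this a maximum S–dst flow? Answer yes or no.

No

Residual path S->junc->mux->hub->dst has bottleneck 1 > 0.
Pushing 1 along it raises the flow to 4, so the given flow is not maximum.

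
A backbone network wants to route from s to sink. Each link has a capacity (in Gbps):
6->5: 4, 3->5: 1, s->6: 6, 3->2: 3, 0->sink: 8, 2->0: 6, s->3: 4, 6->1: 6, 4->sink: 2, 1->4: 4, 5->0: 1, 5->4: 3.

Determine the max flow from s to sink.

6

Augment s->3->2->0->sink: bottleneck 3. Total 3.
Augment s->3->5->0->sink: bottleneck 1. Total 4.
Augment s->6->5->4->sink: bottleneck 2. Total 6.
No augmenting path remains in the residual graph.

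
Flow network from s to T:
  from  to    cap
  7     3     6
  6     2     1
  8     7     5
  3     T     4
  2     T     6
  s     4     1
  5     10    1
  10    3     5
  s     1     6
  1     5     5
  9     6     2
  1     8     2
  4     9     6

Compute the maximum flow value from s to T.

Augment s→4→9→6→2→T: bottleneck 1. Total 1.
Augment s→1→5→10→3→T: bottleneck 1. Total 2.
Augment s→1→8→7→3→T: bottleneck 2. Total 4.
No augmenting path remains in the residual graph.

4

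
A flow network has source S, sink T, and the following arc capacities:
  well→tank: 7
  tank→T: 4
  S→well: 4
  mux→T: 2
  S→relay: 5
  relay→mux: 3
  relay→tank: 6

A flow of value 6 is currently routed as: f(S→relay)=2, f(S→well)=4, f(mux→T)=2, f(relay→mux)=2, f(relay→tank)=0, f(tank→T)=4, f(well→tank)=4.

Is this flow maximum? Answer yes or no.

Yes

Residual reachable from S: {S, mux, relay, tank, well}; T is not reachable.
Saturated cut: tank→T, mux→T with total capacity 6 = current flow value. Flow is maximum.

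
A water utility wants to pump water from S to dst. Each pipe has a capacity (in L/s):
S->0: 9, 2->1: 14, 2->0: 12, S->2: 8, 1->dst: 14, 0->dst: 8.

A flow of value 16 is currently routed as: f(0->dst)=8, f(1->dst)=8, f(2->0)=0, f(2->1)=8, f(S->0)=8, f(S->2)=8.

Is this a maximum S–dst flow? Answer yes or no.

Residual reachable from S: {0, S}; dst is not reachable.
Saturated cut: S->2, 0->dst with total capacity 16 = current flow value. Flow is maximum.

Yes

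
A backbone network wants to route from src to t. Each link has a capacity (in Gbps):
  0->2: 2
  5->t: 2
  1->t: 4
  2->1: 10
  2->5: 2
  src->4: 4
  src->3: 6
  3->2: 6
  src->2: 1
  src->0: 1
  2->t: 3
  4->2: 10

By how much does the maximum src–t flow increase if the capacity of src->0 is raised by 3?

0

Original max flow = 9.
Edge src->0 does not cross the min cut (source side {0, 1, 2, 3, 4, src}), so extra capacity there cannot help.
New max flow = 9. Increase = 0.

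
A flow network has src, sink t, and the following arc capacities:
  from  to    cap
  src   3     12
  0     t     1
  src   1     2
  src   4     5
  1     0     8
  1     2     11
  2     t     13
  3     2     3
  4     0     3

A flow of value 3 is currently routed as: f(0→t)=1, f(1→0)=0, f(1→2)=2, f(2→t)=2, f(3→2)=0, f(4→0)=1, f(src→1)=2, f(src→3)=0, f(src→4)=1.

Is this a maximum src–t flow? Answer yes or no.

Residual path src→3→2→t has bottleneck 3 > 0.
Pushing 3 along it raises the flow to 6, so the given flow is not maximum.

No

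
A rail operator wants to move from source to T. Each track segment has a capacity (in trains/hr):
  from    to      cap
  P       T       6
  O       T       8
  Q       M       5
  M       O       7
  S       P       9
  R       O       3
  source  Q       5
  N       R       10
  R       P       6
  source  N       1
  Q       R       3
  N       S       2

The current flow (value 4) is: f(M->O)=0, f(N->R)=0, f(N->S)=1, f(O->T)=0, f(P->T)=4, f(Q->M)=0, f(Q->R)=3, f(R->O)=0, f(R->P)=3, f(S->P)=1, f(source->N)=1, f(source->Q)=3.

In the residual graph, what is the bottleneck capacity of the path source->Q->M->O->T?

2

Residual capacities along the path: source->Q: 2, Q->M: 5, M->O: 7, O->T: 8.
Minimum is 2.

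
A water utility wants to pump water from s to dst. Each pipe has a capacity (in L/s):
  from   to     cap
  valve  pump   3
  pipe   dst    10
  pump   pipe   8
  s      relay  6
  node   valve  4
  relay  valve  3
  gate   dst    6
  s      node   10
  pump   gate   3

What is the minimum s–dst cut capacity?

Max flow = 3 (via 1 augmenting path).
In the residual at optimum, the set reachable from s is {node, relay, s, valve}.
Cut edges: valve→pump (cap 3). Sum = 3.

3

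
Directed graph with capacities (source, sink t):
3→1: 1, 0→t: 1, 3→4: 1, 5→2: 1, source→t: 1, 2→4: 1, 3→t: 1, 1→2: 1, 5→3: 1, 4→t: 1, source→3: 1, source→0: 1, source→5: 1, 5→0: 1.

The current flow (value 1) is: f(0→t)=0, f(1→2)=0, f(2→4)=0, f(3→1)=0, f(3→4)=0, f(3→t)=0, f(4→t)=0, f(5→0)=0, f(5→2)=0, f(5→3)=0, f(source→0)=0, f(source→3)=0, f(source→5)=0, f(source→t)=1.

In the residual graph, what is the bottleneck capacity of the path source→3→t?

Residual capacities along the path: source→3: 1, 3→t: 1.
Minimum is 1.

1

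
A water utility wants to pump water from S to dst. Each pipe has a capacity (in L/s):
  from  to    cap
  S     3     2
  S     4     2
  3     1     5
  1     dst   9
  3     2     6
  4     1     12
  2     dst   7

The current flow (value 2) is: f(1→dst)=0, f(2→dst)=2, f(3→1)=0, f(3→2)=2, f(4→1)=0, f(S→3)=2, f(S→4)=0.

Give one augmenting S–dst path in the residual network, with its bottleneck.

S→4→1→dst, bottleneck 2

Residual along S→4→1→dst: S→4: 2, 4→1: 12, 1→dst: 9.
Bottleneck = min = 2.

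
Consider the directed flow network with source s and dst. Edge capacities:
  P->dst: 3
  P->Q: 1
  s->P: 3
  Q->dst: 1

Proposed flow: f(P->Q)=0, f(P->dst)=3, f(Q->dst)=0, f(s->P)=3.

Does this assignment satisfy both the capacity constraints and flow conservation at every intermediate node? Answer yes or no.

Yes

Every edge has 0 ≤ f(e) ≤ cap(e).
At each intermediate node, inflow equals outflow.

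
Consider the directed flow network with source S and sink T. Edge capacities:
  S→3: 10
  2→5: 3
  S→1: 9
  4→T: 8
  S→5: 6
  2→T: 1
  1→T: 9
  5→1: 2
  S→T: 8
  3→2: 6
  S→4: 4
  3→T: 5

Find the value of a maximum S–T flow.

Augment S→T: bottleneck 8. Total 8.
Augment S→3→T: bottleneck 5. Total 13.
Augment S→4→T: bottleneck 4. Total 17.
Augment S→1→T: bottleneck 9. Total 26.
Augment S→3→2→T: bottleneck 1. Total 27.
No augmenting path remains in the residual graph.

27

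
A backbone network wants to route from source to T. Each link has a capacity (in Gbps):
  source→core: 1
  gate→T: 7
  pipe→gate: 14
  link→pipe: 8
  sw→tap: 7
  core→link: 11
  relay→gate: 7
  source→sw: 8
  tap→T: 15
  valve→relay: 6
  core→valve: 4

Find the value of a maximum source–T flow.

Augment source→sw→tap→T: bottleneck 7. Total 7.
Augment source→core→valve→relay→gate→T: bottleneck 1. Total 8.
No augmenting path remains in the residual graph.

8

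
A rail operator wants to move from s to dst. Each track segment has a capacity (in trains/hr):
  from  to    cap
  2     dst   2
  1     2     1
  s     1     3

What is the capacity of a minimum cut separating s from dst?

1

Max flow = 1 (via 1 augmenting path).
In the residual at optimum, the set reachable from s is {1, s}.
Cut edges: 1->2 (cap 1). Sum = 1.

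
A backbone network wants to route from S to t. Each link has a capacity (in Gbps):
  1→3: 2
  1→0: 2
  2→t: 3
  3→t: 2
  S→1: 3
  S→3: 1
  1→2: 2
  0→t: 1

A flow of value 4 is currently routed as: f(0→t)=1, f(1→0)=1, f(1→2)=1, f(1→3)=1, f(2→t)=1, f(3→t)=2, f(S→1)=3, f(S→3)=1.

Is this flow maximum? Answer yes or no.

Residual reachable from S: {S}; t is not reachable.
Saturated cut: S→1, S→3 with total capacity 4 = current flow value. Flow is maximum.

Yes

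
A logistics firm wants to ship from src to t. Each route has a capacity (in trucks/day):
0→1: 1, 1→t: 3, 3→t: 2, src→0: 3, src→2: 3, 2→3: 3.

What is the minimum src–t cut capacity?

Max flow = 3 (via 2 augmenting paths).
In the residual at optimum, the set reachable from src is {0, 2, 3, src}.
Cut edges: 0→1 (cap 1), 3→t (cap 2). Sum = 3.

3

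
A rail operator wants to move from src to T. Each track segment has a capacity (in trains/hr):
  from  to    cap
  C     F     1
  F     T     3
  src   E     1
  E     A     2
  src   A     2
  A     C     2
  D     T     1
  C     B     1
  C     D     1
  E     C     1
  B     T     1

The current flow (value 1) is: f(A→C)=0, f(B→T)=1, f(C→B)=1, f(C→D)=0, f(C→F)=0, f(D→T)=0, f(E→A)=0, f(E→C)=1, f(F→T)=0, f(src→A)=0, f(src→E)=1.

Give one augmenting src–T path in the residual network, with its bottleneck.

Residual along src→A→C→D→T: src→A: 2, A→C: 2, C→D: 1, D→T: 1.
Bottleneck = min = 1.

src→A→C→D→T, bottleneck 1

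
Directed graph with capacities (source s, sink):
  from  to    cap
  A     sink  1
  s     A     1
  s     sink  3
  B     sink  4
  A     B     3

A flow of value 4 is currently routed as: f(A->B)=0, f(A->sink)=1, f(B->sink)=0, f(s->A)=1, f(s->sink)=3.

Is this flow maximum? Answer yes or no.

Residual reachable from s: {s}; sink is not reachable.
Saturated cut: s->A, s->sink with total capacity 4 = current flow value. Flow is maximum.

Yes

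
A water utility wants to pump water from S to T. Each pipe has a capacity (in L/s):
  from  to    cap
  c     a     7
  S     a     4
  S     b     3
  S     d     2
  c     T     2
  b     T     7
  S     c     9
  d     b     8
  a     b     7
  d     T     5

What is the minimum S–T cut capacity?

11

Max flow = 11 (via 4 augmenting paths).
In the residual at optimum, the set reachable from S is {S, a, b, c}.
Cut edges: S→d (cap 2), c→T (cap 2), b→T (cap 7). Sum = 11.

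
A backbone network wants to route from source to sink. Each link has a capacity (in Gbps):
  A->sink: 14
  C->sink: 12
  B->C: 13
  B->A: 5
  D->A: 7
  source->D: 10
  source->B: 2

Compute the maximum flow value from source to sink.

9

Augment source->D->A->sink: bottleneck 7. Total 7.
Augment source->B->A->sink: bottleneck 2. Total 9.
No augmenting path remains in the residual graph.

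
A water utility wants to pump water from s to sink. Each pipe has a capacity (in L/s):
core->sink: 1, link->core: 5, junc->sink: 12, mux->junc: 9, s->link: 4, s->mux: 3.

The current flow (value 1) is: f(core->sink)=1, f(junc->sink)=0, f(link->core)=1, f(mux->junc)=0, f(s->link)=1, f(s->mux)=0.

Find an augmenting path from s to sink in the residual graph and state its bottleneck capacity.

Residual along s->mux->junc->sink: s->mux: 3, mux->junc: 9, junc->sink: 12.
Bottleneck = min = 3.

s->mux->junc->sink, bottleneck 3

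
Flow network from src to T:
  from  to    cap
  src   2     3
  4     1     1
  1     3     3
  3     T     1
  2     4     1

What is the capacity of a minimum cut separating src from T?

1

Max flow = 1 (via 1 augmenting path).
In the residual at optimum, the set reachable from src is {2, src}.
Cut edges: 2→4 (cap 1). Sum = 1.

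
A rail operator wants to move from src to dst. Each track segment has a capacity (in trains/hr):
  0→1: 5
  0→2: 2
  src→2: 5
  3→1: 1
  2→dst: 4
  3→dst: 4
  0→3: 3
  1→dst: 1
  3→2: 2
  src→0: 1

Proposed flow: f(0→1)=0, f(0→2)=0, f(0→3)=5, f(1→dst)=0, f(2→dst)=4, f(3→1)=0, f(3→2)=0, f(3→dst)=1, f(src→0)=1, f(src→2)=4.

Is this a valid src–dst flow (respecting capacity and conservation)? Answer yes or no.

No

Capacity violated on 0→3: flow 5 > capacity 3.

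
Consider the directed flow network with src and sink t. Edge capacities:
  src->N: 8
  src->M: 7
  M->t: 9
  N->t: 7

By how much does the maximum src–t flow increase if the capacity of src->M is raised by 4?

2

Original max flow = 14.
After raising cap(src->M), augmenting paths through that edge carry 2 more units.
New max flow = 16. Increase = 2.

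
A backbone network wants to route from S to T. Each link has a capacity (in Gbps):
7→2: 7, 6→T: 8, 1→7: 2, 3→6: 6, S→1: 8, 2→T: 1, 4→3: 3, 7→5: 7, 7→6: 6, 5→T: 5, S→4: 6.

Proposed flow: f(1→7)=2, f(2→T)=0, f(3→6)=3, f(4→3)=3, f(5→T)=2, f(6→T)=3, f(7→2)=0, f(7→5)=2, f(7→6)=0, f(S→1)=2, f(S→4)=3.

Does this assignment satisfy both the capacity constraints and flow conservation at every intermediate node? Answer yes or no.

Yes

Every edge has 0 ≤ f(e) ≤ cap(e).
At each intermediate node, inflow equals outflow.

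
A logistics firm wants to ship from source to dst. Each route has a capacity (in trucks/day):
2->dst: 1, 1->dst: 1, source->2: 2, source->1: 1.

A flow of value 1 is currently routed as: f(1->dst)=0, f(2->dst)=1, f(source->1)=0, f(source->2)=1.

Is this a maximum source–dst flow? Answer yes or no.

No

Residual path source->1->dst has bottleneck 1 > 0.
Pushing 1 along it raises the flow to 2, so the given flow is not maximum.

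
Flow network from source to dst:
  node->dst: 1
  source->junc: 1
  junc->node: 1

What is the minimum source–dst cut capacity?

Max flow = 1 (via 1 augmenting path).
In the residual at optimum, the set reachable from source is {source}.
Cut edges: source->junc (cap 1). Sum = 1.

1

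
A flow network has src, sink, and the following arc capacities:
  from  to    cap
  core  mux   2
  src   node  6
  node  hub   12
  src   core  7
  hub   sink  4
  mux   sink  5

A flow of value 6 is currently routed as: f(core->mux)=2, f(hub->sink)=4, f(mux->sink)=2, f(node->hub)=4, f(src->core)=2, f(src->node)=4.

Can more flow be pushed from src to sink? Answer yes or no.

No

Residual reachable from src: {core, hub, node, src}; sink is not reachable.
Saturated cut: core->mux, hub->sink with total capacity 6 = current flow value. Flow is maximum.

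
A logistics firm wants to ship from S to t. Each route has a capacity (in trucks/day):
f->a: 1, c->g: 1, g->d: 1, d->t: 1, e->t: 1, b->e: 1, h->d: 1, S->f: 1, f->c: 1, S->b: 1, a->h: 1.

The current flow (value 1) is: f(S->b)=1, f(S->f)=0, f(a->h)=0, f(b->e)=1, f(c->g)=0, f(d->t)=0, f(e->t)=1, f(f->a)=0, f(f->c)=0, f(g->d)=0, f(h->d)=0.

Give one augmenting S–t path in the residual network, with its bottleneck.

Residual along S->f->c->g->d->t: S->f: 1, f->c: 1, c->g: 1, g->d: 1, d->t: 1.
Bottleneck = min = 1.

S->f->c->g->d->t, bottleneck 1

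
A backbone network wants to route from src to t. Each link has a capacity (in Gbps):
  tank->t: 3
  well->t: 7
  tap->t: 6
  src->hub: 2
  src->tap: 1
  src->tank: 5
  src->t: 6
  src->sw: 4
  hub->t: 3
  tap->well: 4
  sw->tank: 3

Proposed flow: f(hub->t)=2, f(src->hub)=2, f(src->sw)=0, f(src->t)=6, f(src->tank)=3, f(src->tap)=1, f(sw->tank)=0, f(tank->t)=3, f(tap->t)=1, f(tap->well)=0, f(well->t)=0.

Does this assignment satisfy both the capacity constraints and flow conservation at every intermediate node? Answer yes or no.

Yes

Every edge has 0 ≤ f(e) ≤ cap(e).
At each intermediate node, inflow equals outflow.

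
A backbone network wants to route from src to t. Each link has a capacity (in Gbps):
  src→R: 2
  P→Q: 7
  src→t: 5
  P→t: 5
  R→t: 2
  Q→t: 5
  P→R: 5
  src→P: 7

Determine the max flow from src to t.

Augment src→t: bottleneck 5. Total 5.
Augment src→P→t: bottleneck 5. Total 10.
Augment src→R→t: bottleneck 2. Total 12.
Augment src→P→Q→t: bottleneck 2. Total 14.
No augmenting path remains in the residual graph.

14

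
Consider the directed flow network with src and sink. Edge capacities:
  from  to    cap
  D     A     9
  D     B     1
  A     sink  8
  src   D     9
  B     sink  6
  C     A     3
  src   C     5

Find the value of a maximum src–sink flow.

Augment src->C->A->sink: bottleneck 3. Total 3.
Augment src->D->A->sink: bottleneck 5. Total 8.
Augment src->D->B->sink: bottleneck 1. Total 9.
No augmenting path remains in the residual graph.

9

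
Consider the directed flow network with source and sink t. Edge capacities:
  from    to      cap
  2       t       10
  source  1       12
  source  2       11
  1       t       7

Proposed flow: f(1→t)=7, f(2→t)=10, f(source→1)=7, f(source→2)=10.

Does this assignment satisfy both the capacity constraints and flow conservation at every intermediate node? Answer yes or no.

Every edge has 0 ≤ f(e) ≤ cap(e).
At each intermediate node, inflow equals outflow.

Yes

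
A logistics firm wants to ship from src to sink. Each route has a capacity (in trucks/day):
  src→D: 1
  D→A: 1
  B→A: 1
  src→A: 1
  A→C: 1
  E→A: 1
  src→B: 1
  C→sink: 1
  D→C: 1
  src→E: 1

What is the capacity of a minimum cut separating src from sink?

1

Max flow = 1 (via 1 augmenting path).
In the residual at optimum, the set reachable from src is {A, B, C, D, E, src}.
Cut edges: C→sink (cap 1). Sum = 1.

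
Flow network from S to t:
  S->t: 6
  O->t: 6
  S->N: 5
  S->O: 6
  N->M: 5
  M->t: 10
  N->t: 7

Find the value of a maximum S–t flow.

17

Augment S->t: bottleneck 6. Total 6.
Augment S->N->t: bottleneck 5. Total 11.
Augment S->O->t: bottleneck 6. Total 17.
No augmenting path remains in the residual graph.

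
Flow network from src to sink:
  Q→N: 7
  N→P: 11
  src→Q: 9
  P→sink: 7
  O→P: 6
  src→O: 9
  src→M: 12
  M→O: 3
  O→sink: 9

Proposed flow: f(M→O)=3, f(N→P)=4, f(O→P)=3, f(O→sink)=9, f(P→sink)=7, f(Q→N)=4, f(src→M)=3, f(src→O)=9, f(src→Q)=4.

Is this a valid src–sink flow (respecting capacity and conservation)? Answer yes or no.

Every edge has 0 ≤ f(e) ≤ cap(e).
At each intermediate node, inflow equals outflow.

Yes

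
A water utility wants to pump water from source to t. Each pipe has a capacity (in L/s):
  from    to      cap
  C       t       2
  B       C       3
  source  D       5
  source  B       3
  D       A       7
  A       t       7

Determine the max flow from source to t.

7

Augment source->D->A->t: bottleneck 5. Total 5.
Augment source->B->C->t: bottleneck 2. Total 7.
No augmenting path remains in the residual graph.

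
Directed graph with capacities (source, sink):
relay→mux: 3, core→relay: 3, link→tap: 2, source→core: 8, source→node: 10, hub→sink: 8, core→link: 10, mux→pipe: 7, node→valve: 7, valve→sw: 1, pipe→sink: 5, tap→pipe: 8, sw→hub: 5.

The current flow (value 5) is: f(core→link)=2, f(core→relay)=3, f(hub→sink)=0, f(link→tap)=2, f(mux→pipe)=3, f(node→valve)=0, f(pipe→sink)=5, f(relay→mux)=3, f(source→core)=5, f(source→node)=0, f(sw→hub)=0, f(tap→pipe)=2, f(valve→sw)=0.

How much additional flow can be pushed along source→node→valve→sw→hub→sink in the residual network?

1

Residual capacities along the path: source→node: 10, node→valve: 7, valve→sw: 1, sw→hub: 5, hub→sink: 8.
Minimum is 1.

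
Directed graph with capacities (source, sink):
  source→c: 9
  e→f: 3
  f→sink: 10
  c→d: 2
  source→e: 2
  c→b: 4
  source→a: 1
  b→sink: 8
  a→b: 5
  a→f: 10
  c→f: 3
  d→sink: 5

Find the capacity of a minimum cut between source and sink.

12

Max flow = 12 (via 5 augmenting paths).
In the residual at optimum, the set reachable from source is {source}.
Cut edges: source→a (cap 1), source→e (cap 2), source→c (cap 9). Sum = 12.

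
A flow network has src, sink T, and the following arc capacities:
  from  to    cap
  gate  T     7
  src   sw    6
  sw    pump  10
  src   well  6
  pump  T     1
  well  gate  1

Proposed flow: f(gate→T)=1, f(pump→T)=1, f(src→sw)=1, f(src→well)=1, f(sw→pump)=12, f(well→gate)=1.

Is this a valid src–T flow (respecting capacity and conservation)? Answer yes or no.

Capacity violated on sw→pump: flow 12 > capacity 10.

No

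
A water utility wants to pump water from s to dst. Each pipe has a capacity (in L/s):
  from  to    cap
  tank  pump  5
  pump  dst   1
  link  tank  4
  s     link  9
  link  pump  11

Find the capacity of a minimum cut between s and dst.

1

Max flow = 1 (via 1 augmenting path).
In the residual at optimum, the set reachable from s is {link, pump, s, tank}.
Cut edges: pump->dst (cap 1). Sum = 1.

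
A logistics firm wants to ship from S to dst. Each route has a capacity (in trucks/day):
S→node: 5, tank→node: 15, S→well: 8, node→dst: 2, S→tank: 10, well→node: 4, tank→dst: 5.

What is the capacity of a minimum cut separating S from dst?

7

Max flow = 7 (via 2 augmenting paths).
In the residual at optimum, the set reachable from S is {S, node, tank, well}.
Cut edges: tank→dst (cap 5), node→dst (cap 2). Sum = 7.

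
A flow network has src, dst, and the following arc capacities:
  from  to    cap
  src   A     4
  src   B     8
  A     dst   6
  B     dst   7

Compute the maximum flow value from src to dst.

11

Augment src->B->dst: bottleneck 7. Total 7.
Augment src->A->dst: bottleneck 4. Total 11.
No augmenting path remains in the residual graph.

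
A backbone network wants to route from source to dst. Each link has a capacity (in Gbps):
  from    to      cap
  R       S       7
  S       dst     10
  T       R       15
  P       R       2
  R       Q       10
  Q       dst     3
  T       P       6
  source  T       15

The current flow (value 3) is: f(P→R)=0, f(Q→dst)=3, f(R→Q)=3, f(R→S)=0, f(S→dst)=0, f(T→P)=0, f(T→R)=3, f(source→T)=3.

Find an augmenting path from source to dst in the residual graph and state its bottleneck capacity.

source→T→R→S→dst, bottleneck 7

Residual along source→T→R→S→dst: source→T: 12, T→R: 12, R→S: 7, S→dst: 10.
Bottleneck = min = 7.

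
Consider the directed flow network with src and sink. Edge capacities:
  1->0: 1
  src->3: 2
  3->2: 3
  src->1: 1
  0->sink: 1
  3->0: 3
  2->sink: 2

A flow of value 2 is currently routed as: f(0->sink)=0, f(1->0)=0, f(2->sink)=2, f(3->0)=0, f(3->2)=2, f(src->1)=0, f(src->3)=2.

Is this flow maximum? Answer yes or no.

No

Residual path src->1->0->sink has bottleneck 1 > 0.
Pushing 1 along it raises the flow to 3, so the given flow is not maximum.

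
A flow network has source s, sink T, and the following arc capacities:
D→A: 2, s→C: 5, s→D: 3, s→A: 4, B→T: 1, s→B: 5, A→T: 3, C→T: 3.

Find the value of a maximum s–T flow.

7

Augment s→C→T: bottleneck 3. Total 3.
Augment s→B→T: bottleneck 1. Total 4.
Augment s→A→T: bottleneck 3. Total 7.
No augmenting path remains in the residual graph.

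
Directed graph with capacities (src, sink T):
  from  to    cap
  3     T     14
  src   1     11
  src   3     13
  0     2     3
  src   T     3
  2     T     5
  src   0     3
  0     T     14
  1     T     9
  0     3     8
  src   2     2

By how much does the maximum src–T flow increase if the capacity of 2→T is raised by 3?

Original max flow = 30.
Edge 2→T does not cross the min cut (source side {1, src}), so extra capacity there cannot help.
New max flow = 30. Increase = 0.

0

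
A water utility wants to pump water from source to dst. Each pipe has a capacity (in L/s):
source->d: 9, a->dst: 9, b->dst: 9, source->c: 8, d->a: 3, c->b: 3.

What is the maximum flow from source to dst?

6

Augment source->c->b->dst: bottleneck 3. Total 3.
Augment source->d->a->dst: bottleneck 3. Total 6.
No augmenting path remains in the residual graph.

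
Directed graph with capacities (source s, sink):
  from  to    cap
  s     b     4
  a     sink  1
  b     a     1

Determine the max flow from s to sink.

Augment s→b→a→sink: bottleneck 1. Total 1.
No augmenting path remains in the residual graph.

1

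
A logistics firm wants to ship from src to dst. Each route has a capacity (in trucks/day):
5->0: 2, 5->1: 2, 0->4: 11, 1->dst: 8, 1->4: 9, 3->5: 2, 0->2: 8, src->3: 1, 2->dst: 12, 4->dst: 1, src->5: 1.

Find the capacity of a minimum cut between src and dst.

Max flow = 2 (via 2 augmenting paths).
In the residual at optimum, the set reachable from src is {src}.
Cut edges: src->3 (cap 1), src->5 (cap 1). Sum = 2.

2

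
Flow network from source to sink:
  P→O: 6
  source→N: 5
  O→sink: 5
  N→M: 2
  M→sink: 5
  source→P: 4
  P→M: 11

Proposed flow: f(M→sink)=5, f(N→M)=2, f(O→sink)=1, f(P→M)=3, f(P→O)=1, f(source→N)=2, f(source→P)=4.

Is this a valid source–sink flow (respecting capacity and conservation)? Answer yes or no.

Yes

Every edge has 0 ≤ f(e) ≤ cap(e).
At each intermediate node, inflow equals outflow.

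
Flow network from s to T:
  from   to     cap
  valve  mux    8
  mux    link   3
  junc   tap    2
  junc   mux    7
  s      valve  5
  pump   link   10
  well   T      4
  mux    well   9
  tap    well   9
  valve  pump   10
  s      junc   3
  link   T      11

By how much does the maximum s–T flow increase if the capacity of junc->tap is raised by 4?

0

Original max flow = 8.
Edge junc->tap does not cross the min cut (source side {s}), so extra capacity there cannot help.
New max flow = 8. Increase = 0.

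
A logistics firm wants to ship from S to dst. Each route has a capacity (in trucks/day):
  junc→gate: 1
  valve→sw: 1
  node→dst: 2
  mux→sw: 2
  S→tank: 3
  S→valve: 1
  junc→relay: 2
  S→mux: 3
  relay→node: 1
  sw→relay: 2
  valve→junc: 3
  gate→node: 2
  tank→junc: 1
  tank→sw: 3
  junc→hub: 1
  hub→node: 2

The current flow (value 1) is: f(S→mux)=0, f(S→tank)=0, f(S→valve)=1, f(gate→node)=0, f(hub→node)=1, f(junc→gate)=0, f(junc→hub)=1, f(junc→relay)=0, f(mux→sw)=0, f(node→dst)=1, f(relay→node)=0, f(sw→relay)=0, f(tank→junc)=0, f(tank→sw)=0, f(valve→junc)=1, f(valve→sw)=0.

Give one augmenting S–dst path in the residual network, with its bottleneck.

Residual along S→tank→sw→relay→node→dst: S→tank: 3, tank→sw: 3, sw→relay: 2, relay→node: 1, node→dst: 1.
Bottleneck = min = 1.

S→tank→sw→relay→node→dst, bottleneck 1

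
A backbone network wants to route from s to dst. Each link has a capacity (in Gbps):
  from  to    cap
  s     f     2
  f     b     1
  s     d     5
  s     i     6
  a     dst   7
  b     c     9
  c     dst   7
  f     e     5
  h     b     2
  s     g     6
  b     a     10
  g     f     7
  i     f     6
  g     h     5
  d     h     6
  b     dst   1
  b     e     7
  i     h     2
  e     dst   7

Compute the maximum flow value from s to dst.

8

Augment s->f->b->dst: bottleneck 1. Total 1.
Augment s->f->e->dst: bottleneck 1. Total 2.
Augment s->g->f->e->dst: bottleneck 4. Total 6.
Augment s->g->h->b->c->dst: bottleneck 2. Total 8.
No augmenting path remains in the residual graph.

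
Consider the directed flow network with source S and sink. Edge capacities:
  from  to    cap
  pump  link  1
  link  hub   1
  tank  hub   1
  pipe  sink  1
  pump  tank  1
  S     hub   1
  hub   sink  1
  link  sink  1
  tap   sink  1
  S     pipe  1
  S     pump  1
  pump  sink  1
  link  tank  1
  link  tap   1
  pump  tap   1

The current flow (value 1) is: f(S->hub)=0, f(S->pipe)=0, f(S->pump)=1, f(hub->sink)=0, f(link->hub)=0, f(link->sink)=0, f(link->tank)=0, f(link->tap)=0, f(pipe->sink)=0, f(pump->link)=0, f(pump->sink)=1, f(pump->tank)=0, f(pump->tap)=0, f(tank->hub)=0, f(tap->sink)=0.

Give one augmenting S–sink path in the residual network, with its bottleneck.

Residual along S->pipe->sink: S->pipe: 1, pipe->sink: 1.
Bottleneck = min = 1.

S->pipe->sink, bottleneck 1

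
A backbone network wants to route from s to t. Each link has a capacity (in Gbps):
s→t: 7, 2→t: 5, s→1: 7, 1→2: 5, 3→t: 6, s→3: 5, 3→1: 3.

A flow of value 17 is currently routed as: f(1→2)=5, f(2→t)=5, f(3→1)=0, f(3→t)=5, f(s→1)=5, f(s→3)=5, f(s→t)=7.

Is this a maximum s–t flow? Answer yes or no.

Residual reachable from s: {1, s}; t is not reachable.
Saturated cut: s→3, s→t, 1→2 with total capacity 17 = current flow value. Flow is maximum.

Yes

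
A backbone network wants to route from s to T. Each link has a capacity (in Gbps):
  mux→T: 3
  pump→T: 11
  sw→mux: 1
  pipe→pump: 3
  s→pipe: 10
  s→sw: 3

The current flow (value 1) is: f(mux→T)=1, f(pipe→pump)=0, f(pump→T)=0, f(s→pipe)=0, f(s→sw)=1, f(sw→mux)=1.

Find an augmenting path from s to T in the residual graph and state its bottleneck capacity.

Residual along s→pipe→pump→T: s→pipe: 10, pipe→pump: 3, pump→T: 11.
Bottleneck = min = 3.

s→pipe→pump→T, bottleneck 3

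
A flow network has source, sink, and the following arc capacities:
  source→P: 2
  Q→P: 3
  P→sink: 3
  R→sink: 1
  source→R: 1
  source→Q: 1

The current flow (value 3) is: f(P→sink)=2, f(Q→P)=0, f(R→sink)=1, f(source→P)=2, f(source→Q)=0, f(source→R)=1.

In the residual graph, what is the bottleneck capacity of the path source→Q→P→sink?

Residual capacities along the path: source→Q: 1, Q→P: 3, P→sink: 1.
Minimum is 1.

1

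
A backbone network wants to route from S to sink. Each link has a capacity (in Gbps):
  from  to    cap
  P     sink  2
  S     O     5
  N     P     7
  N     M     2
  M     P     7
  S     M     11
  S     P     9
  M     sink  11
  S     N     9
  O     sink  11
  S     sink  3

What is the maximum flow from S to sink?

21

Augment S→sink: bottleneck 3. Total 3.
Augment S→O→sink: bottleneck 5. Total 8.
Augment S→M→sink: bottleneck 11. Total 19.
Augment S→P→sink: bottleneck 2. Total 21.
No augmenting path remains in the residual graph.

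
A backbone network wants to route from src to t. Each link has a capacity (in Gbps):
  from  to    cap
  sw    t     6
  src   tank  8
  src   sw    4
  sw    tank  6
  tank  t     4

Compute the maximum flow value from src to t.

Augment src->sw->t: bottleneck 4. Total 4.
Augment src->tank->t: bottleneck 4. Total 8.
No augmenting path remains in the residual graph.

8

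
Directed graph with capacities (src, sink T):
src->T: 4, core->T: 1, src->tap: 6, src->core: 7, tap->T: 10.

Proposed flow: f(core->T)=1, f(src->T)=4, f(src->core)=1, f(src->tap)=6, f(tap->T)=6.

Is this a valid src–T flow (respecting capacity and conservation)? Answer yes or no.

Every edge has 0 ≤ f(e) ≤ cap(e).
At each intermediate node, inflow equals outflow.

Yes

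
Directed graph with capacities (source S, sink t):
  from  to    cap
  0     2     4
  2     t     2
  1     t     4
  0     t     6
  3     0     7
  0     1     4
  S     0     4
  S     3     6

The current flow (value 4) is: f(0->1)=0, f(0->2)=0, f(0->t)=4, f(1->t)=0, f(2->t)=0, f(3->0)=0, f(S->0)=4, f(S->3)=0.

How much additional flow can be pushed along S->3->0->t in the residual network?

2

Residual capacities along the path: S->3: 6, 3->0: 7, 0->t: 2.
Minimum is 2.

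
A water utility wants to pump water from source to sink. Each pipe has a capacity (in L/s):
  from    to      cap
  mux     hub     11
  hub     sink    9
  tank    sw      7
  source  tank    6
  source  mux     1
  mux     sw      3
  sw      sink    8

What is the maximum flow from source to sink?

7

Augment source->tank->sw->sink: bottleneck 6. Total 6.
Augment source->mux->sw->sink: bottleneck 1. Total 7.
No augmenting path remains in the residual graph.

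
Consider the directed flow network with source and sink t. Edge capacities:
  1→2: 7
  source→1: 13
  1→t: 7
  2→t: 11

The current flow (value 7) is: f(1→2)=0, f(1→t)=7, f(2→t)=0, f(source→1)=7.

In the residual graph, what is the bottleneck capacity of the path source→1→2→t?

6

Residual capacities along the path: source→1: 6, 1→2: 7, 2→t: 11.
Minimum is 6.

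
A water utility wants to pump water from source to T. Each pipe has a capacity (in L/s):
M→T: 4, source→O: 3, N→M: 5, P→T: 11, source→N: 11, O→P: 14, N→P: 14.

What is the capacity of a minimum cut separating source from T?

Max flow = 14 (via 3 augmenting paths).
In the residual at optimum, the set reachable from source is {source}.
Cut edges: source→O (cap 3), source→N (cap 11). Sum = 14.

14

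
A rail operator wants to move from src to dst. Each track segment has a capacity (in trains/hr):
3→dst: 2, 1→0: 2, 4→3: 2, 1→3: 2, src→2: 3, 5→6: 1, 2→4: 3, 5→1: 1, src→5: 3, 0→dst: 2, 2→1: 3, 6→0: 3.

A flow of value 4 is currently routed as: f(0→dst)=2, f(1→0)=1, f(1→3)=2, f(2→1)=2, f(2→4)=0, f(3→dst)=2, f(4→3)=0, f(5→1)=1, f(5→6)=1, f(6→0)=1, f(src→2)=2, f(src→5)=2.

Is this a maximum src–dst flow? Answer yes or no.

Yes

Residual reachable from src: {0, 1, 2, 3, 4, 5, 6, src}; dst is not reachable.
Saturated cut: 0→dst, 3→dst with total capacity 4 = current flow value. Flow is maximum.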